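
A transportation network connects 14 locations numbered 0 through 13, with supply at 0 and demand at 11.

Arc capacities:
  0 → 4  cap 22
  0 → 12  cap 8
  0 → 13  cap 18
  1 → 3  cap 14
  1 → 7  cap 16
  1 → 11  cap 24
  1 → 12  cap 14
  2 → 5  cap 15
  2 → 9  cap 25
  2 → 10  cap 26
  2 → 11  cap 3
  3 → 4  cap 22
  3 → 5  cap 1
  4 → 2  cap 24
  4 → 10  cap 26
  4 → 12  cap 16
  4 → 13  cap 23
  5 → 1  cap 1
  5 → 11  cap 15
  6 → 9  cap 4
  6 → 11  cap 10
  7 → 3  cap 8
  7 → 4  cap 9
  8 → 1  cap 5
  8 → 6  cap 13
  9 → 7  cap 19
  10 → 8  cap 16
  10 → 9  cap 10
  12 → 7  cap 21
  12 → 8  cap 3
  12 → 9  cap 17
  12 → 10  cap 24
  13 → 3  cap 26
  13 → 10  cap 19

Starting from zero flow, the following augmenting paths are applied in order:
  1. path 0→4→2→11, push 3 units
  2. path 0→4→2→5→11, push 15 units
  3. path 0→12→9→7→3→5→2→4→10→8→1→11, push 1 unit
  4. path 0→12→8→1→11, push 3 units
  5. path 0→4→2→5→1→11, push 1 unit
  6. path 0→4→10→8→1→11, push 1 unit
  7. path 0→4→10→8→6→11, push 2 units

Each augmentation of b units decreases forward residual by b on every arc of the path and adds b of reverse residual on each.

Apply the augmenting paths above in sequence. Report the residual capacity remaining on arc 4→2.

Residual capacity of (4,2): 6

after path 1 (0→4→2→11, push 3): res(4,2)=21
after path 2 (0→4→2→5→11, push 15): res(4,2)=6
after path 3 (0→12→9→7→3→5→2→4→10→8→1→11, push 1): res(4,2)=7
after path 4 (0→12→8→1→11, push 3): res(4,2)=7
after path 5 (0→4→2→5→1→11, push 1): res(4,2)=6
after path 6 (0→4→10→8→1→11, push 1): res(4,2)=6
after path 7 (0→4→10→8→6→11, push 2): res(4,2)=6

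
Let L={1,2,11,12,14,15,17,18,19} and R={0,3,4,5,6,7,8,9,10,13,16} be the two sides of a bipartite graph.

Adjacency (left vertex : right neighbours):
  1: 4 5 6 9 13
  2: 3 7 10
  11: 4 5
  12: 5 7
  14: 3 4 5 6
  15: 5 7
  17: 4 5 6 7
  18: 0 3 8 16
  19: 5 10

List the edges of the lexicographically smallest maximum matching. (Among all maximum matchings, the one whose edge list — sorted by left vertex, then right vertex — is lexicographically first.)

|M| = 8 (so the lex-smallest maximum matching has 8 edges)
process left vertices in ascending order; for each, take the smallest-labelled available neighbour that still permits 8 edges overall, or leave it unmatched if none does
lex-smallest matching: {1-9, 2-3, 11-4, 12-5, 14-6, 15-7, 18-0, 19-10}

Lex-smallest maximum matching: {(1,9), (2,3), (11,4), (12,5), (14,6), (15,7), (18,0), (19,10)}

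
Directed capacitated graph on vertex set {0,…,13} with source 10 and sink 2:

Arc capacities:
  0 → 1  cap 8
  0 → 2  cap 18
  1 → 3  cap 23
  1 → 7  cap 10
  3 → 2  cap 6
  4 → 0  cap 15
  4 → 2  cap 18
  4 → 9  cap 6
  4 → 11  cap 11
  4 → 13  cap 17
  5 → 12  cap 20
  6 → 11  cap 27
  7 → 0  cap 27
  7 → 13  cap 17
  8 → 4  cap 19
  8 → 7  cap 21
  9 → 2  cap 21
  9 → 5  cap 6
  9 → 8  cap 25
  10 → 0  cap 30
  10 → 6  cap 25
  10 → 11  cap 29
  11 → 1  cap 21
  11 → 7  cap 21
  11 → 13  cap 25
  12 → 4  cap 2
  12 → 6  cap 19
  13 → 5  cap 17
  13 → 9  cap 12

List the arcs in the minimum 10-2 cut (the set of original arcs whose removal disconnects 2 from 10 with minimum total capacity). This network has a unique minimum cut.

Min-cut arcs: {(0,2), (3,2), (12,4), (13,9)} (total capacity 38)

augment #1: 10→0→2 push 18
augment #2: 10→0→1→3→2 push 6
augment #3: 10→11→13→9→2 push 12
augment #4: 10→11→13→5→12→4→2 push 2
max flow = 38; residual-reachable set from 10 gives S-side
cut edges (S→T): {(0,2), (3,2), (12,4), (13,9)} total cap 38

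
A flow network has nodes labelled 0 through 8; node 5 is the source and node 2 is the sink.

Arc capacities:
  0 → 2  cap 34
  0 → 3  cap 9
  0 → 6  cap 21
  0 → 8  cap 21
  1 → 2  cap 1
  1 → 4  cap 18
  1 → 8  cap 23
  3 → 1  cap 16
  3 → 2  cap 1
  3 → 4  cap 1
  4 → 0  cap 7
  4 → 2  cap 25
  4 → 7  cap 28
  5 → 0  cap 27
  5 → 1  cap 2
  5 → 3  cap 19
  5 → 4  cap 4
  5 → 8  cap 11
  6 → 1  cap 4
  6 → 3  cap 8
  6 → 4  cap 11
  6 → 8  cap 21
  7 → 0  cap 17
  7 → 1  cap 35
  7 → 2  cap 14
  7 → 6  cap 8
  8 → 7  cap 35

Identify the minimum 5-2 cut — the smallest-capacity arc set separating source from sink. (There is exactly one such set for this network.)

augment #1: 5→0→2 push 27
augment #2: 5→1→2 push 1
augment #3: 5→3→2 push 1
augment #4: 5→4→2 push 4
augment #5: 5→1→4→2 push 1
augment #6: 5→3→4→2 push 1
augment #7: 5→8→7→2 push 11
augment #8: 5→3→1→4→2 push 16
max flow = 62; residual-reachable set from 5 gives S-side
cut edges (S→T): {(3,1), (3,2), (3,4), (5,0), (5,1), (5,4), (5,8)} total cap 62

Min-cut arcs: {(3,1), (3,2), (3,4), (5,0), (5,1), (5,4), (5,8)} (total capacity 62)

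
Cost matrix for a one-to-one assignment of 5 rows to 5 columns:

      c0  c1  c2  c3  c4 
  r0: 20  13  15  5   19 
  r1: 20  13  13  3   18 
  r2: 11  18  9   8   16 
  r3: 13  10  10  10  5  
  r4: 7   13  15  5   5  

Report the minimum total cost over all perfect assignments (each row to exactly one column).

optimal assignment: row0→col1 (cost 13), row1→col3 (cost 3), row2→col2 (cost 9), row3→col4 (cost 5), row4→col0 (cost 7)
total = 13 + 3 + 9 + 5 + 7 = 37

Minimum assignment cost: 37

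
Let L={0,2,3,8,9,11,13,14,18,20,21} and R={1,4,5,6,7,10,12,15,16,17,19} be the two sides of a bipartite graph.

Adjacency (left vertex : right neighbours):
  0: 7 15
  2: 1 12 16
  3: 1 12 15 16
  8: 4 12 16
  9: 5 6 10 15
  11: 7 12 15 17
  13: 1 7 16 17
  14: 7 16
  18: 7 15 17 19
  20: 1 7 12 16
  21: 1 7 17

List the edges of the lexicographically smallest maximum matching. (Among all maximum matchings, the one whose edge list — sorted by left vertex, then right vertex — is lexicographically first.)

Lex-smallest maximum matching: {(0,7), (2,1), (3,12), (8,4), (9,5), (11,15), (13,16), (18,19), (21,17)}

|M| = 9 (so the lex-smallest maximum matching has 9 edges)
process left vertices in ascending order; for each, take the smallest-labelled available neighbour that still permits 9 edges overall, or leave it unmatched if none does
lex-smallest matching: {0-7, 2-1, 3-12, 8-4, 9-5, 11-15, 13-16, 18-19, 21-17}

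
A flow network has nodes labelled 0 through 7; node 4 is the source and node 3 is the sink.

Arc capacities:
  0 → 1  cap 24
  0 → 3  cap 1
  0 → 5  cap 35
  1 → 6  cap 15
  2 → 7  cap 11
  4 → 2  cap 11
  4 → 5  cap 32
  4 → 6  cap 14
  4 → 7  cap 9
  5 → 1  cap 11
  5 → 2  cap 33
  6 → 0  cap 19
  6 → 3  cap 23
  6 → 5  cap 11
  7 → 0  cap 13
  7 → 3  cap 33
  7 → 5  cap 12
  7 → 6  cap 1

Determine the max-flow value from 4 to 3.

Maximum flow value: 44

augment #1: 4→6→3 bottleneck 14, total now 14
augment #2: 4→7→3 bottleneck 9, total now 23
augment #3: 4→2→7→3 bottleneck 11, total now 34
augment #4: 4→5→1→6→3 bottleneck 9, total now 43
augment #5: 4→5→1→6→0→3 bottleneck 1, total now 44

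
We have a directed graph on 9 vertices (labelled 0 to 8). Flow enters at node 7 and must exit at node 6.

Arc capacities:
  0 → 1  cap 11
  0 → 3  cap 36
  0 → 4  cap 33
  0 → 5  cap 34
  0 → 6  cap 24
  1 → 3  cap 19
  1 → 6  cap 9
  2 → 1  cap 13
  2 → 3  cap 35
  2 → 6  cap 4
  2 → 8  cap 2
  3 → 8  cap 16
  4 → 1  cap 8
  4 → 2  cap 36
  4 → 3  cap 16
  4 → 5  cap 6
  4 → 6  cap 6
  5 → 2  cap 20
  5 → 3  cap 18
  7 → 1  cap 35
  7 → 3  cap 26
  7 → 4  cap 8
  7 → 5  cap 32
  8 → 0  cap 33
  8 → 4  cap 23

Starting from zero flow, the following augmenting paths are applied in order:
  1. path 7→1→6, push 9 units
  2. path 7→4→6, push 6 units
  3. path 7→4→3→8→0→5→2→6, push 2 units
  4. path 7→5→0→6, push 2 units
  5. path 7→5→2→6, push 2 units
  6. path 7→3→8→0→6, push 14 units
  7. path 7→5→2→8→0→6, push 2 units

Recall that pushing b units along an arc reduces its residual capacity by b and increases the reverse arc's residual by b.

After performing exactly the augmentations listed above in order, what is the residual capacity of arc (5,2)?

Residual capacity of (5,2): 14

after path 1 (7→1→6, push 9): res(5,2)=20
after path 2 (7→4→6, push 6): res(5,2)=20
after path 3 (7→4→3→8→0→5→2→6, push 2): res(5,2)=18
after path 4 (7→5→0→6, push 2): res(5,2)=18
after path 5 (7→5→2→6, push 2): res(5,2)=16
after path 6 (7→3→8→0→6, push 14): res(5,2)=16
after path 7 (7→5→2→8→0→6, push 2): res(5,2)=14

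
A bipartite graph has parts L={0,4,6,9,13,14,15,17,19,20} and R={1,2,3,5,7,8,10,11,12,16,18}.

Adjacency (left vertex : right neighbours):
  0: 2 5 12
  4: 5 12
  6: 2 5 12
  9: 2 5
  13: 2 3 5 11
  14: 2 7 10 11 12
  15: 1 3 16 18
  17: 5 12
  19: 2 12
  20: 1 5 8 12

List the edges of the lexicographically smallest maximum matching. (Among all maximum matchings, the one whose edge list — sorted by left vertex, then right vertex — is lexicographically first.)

|M| = 7 (so the lex-smallest maximum matching has 7 edges)
process left vertices in ascending order; for each, take the smallest-labelled available neighbour that still permits 7 edges overall, or leave it unmatched if none does
lex-smallest matching: {0-2, 4-5, 6-12, 13-3, 14-7, 15-1, 20-8}

Lex-smallest maximum matching: {(0,2), (4,5), (6,12), (13,3), (14,7), (15,1), (20,8)}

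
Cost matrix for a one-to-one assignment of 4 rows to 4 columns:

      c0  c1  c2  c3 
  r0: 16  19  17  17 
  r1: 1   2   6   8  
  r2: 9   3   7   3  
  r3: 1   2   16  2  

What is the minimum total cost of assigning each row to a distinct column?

one of 3 optimal assignments: row0→col2 (cost 17), row1→col0 (cost 1), row2→col1 (cost 3), row3→col3 (cost 2)
total = 17 + 1 + 3 + 2 = 23

Minimum assignment cost: 23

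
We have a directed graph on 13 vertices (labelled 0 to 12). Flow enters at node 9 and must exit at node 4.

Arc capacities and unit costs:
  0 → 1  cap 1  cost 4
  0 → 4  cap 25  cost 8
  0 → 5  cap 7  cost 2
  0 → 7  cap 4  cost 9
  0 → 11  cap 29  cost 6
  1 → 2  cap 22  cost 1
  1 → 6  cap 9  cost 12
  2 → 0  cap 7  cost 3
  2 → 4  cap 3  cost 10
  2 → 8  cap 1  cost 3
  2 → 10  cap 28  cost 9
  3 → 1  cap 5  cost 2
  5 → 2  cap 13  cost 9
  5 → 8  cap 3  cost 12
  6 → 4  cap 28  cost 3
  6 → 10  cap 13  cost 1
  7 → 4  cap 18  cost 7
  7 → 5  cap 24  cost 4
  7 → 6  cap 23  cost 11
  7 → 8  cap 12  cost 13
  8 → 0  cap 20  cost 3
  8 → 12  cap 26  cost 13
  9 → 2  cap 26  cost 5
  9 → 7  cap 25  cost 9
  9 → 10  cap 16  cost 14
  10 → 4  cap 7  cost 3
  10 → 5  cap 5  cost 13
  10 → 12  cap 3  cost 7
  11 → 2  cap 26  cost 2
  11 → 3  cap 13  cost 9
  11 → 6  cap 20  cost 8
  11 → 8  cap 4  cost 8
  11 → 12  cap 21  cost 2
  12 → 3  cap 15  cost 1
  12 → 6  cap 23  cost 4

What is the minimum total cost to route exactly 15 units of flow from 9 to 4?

shortest-cost path #1: 9→2→4 push 3 @ unit cost 15 (adds 45)
shortest-cost path #2: 9→7→4 push 12 @ unit cost 16 (adds 192)
total cost = 237

Minimum cost for 15 units: 237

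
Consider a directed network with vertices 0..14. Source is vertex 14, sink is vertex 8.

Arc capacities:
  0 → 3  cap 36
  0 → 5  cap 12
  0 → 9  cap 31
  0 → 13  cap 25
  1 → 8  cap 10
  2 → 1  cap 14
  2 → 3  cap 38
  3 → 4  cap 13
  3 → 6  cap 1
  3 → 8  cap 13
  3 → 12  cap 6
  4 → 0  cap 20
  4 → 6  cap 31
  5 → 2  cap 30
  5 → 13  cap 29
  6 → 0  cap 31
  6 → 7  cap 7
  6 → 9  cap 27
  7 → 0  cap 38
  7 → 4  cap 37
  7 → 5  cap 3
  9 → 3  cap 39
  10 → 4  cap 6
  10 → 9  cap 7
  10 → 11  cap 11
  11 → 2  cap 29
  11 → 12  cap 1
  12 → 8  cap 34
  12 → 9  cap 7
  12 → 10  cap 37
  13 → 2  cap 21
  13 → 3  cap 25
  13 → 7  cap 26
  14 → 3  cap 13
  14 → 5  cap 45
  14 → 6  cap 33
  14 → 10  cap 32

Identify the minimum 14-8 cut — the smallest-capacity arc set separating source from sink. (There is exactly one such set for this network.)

augment #1: 14→3→8 push 13
augment #2: 14→5→2→1→8 push 10
augment #3: 14→10→11→12→8 push 1
augment #4: 14→5→2→3→12→8 push 6
max flow = 30; residual-reachable set from 14 gives S-side
cut edges (S→T): {(1,8), (3,8), (3,12), (11,12)} total cap 30

Min-cut arcs: {(1,8), (3,8), (3,12), (11,12)} (total capacity 30)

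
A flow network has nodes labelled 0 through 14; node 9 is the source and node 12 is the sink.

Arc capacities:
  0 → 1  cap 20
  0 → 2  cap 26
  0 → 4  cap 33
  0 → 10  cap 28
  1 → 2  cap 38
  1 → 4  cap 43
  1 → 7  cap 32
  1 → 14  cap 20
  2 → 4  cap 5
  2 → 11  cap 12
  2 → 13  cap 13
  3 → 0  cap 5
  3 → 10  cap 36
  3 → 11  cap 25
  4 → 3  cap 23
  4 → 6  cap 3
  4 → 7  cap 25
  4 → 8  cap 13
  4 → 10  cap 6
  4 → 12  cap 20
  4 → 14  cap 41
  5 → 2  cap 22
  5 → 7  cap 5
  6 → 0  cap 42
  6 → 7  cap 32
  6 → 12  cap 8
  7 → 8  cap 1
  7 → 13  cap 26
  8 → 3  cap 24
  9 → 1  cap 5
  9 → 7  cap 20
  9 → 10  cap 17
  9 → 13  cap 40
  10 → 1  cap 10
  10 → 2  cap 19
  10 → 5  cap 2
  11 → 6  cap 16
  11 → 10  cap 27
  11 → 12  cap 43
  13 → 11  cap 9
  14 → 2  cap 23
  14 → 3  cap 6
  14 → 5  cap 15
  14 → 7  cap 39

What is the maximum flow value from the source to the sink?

augment #1: 9→1→4→12 bottleneck 5, total now 5
augment #2: 9→13→11→12 bottleneck 9, total now 14
augment #3: 9→10→1→4→12 bottleneck 10, total now 24
augment #4: 9→10→2→4→12 bottleneck 5, total now 29
augment #5: 9→10→2→11→12 bottleneck 2, total now 31
augment #6: 9→7→8→3→11→12 bottleneck 1, total now 32

Maximum flow value: 32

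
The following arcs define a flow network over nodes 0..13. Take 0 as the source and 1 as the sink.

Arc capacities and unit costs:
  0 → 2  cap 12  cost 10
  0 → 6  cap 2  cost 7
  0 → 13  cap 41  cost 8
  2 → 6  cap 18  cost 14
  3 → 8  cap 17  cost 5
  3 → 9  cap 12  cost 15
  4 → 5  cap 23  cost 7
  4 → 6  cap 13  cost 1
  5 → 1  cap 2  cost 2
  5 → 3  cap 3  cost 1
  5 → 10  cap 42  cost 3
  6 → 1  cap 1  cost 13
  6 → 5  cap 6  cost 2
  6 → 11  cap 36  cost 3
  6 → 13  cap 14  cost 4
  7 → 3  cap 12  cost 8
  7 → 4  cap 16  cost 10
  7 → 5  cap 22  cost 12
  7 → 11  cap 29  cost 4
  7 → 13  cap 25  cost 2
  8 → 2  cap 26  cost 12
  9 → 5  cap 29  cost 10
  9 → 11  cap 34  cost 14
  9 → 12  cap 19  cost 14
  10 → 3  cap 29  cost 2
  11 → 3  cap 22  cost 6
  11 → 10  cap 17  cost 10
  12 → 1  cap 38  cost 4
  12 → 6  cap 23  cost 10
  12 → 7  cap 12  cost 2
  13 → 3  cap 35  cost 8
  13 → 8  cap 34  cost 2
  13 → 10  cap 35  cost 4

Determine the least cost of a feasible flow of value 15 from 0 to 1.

Minimum cost for 15 units: 623

shortest-cost path #1: 0→6→5→1 push 2 @ unit cost 11 (adds 22)
shortest-cost path #2: 0→2→6→1 push 1 @ unit cost 37 (adds 37)
shortest-cost path #3: 0→13→10→3→9→12→1 push 12 @ unit cost 47 (adds 564)
total cost = 623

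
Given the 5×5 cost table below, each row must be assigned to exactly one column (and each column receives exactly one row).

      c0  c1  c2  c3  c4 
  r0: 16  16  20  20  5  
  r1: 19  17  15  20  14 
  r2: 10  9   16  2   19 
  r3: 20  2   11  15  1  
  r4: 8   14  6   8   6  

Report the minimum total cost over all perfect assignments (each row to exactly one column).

optimal assignment: row0→col4 (cost 5), row1→col2 (cost 15), row2→col3 (cost 2), row3→col1 (cost 2), row4→col0 (cost 8)
total = 5 + 15 + 2 + 2 + 8 = 32

Minimum assignment cost: 32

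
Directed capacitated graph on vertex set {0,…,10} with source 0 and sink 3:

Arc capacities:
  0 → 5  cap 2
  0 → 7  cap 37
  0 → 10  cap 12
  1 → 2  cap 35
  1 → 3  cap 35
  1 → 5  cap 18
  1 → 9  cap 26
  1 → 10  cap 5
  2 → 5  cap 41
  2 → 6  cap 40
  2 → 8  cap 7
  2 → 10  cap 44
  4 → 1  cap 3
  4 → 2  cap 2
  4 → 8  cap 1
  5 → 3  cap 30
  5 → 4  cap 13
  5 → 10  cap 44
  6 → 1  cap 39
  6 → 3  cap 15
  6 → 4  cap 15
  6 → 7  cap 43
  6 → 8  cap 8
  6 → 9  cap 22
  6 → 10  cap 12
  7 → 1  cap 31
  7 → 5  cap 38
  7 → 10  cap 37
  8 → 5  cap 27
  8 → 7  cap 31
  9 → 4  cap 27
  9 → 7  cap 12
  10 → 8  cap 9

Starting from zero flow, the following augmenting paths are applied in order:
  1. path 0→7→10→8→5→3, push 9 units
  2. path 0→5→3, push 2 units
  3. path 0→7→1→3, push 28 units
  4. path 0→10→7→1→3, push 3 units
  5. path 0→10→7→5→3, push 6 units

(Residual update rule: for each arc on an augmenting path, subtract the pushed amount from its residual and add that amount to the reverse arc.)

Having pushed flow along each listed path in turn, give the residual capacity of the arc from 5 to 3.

after path 1 (0→7→10→8→5→3, push 9): res(5,3)=21
after path 2 (0→5→3, push 2): res(5,3)=19
after path 3 (0→7→1→3, push 28): res(5,3)=19
after path 4 (0→10→7→1→3, push 3): res(5,3)=19
after path 5 (0→10→7→5→3, push 6): res(5,3)=13

Residual capacity of (5,3): 13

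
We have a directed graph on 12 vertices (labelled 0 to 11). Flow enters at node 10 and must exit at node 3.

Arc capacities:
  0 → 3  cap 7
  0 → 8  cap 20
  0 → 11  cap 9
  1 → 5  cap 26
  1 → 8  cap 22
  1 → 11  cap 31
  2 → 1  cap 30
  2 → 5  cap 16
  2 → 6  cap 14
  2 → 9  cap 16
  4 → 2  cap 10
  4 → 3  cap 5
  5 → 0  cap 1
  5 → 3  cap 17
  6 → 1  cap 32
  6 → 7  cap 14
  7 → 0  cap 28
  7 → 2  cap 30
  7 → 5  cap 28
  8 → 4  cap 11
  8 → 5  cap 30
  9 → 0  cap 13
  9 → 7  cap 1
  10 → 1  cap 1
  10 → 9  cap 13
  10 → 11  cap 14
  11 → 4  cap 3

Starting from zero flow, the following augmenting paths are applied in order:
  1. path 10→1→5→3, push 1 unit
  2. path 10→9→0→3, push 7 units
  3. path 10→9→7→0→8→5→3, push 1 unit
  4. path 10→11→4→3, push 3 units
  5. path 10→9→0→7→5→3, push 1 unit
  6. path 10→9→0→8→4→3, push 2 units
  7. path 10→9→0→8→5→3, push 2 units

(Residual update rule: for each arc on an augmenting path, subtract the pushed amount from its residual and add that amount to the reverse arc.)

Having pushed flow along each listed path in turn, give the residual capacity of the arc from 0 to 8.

after path 1 (10→1→5→3, push 1): res(0,8)=20
after path 2 (10→9→0→3, push 7): res(0,8)=20
after path 3 (10→9→7→0→8→5→3, push 1): res(0,8)=19
after path 4 (10→11→4→3, push 3): res(0,8)=19
after path 5 (10→9→0→7→5→3, push 1): res(0,8)=19
after path 6 (10→9→0→8→4→3, push 2): res(0,8)=17
after path 7 (10→9→0→8→5→3, push 2): res(0,8)=15

Residual capacity of (0,8): 15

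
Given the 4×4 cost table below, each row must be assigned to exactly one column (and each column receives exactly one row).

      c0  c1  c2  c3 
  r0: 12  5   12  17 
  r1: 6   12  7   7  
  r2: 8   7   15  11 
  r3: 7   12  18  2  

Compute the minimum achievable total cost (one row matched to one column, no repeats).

Minimum assignment cost: 22

optimal assignment: row0→col1 (cost 5), row1→col2 (cost 7), row2→col0 (cost 8), row3→col3 (cost 2)
total = 5 + 7 + 8 + 2 = 22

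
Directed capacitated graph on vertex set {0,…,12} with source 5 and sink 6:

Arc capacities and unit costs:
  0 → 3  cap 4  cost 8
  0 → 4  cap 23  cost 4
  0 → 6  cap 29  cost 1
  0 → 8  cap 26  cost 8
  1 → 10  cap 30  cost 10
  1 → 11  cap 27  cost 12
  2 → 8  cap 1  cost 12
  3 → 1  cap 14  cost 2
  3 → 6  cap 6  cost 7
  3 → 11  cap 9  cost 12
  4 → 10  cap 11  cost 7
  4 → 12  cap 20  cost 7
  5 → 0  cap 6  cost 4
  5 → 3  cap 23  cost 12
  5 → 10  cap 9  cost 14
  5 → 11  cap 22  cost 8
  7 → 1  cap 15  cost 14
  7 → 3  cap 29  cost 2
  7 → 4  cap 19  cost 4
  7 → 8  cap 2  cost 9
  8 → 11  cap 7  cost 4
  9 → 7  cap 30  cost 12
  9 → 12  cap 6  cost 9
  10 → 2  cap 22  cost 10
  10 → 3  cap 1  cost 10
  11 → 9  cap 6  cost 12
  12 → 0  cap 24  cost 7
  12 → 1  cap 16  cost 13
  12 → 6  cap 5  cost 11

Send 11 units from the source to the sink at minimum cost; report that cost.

shortest-cost path #1: 5→0→6 push 6 @ unit cost 5 (adds 30)
shortest-cost path #2: 5→3→6 push 5 @ unit cost 19 (adds 95)
total cost = 125

Minimum cost for 11 units: 125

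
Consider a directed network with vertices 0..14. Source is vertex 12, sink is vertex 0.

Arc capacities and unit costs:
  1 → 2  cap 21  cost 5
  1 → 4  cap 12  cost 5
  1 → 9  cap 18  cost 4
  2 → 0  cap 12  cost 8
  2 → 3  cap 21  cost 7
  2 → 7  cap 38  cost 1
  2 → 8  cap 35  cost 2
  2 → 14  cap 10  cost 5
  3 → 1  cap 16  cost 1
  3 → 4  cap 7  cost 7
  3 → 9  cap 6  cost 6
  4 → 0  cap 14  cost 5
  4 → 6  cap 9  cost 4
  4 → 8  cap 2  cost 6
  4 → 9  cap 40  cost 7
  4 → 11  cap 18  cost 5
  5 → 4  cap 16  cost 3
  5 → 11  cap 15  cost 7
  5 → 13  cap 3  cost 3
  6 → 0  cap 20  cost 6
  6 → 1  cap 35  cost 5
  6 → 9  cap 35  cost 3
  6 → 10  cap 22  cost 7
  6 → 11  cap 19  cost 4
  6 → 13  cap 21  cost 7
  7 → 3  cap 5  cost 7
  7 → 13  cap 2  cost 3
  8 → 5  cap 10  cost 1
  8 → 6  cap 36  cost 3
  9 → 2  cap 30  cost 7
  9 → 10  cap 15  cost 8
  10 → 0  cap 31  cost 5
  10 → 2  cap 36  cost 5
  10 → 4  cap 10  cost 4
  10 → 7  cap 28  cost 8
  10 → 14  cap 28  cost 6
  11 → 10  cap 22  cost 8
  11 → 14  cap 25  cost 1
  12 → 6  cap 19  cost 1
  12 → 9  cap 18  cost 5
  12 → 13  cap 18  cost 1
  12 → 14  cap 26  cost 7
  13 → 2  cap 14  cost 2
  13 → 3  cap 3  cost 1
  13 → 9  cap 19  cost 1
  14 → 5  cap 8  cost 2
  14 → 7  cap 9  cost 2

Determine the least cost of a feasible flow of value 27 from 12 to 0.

shortest-cost path #1: 12→6→0 push 19 @ unit cost 7 (adds 133)
shortest-cost path #2: 12→13→2→0 push 8 @ unit cost 11 (adds 88)
total cost = 221

Minimum cost for 27 units: 221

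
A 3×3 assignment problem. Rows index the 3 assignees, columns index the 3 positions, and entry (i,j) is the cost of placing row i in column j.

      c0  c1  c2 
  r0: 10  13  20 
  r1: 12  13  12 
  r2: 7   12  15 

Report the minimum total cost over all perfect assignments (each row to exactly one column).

optimal assignment: row0→col1 (cost 13), row1→col2 (cost 12), row2→col0 (cost 7)
total = 13 + 12 + 7 = 32

Minimum assignment cost: 32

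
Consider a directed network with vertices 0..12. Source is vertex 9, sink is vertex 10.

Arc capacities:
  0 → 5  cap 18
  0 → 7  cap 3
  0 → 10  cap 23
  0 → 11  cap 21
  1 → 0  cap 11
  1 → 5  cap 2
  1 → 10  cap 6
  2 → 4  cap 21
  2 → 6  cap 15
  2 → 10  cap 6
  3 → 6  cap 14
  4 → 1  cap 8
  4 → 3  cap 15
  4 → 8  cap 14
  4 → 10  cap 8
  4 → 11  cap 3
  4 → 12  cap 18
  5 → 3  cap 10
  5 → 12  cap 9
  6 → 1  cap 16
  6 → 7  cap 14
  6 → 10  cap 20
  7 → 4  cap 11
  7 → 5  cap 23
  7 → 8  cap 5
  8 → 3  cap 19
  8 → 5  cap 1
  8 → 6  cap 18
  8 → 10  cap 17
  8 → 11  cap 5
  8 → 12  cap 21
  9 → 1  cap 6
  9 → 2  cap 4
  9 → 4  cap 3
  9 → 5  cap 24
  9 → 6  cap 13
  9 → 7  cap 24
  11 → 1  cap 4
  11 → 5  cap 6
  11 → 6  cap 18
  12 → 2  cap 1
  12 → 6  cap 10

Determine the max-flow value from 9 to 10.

augment #1: 9→1→10 bottleneck 6, total now 6
augment #2: 9→2→10 bottleneck 4, total now 10
augment #3: 9→4→10 bottleneck 3, total now 13
augment #4: 9→6→10 bottleneck 13, total now 26
augment #5: 9→7→4→10 bottleneck 5, total now 31
augment #6: 9→7→8→10 bottleneck 5, total now 36
augment #7: 9→5→3→6→10 bottleneck 7, total now 43
augment #8: 9→5→12→2→10 bottleneck 1, total now 44
augment #9: 9→7→4→8→10 bottleneck 6, total now 50
augment #10: 9→5→3→6→1→0→10 bottleneck 3, total now 53
augment #11: 9→5→12→6→1→0→10 bottleneck 8, total now 61

Maximum flow value: 61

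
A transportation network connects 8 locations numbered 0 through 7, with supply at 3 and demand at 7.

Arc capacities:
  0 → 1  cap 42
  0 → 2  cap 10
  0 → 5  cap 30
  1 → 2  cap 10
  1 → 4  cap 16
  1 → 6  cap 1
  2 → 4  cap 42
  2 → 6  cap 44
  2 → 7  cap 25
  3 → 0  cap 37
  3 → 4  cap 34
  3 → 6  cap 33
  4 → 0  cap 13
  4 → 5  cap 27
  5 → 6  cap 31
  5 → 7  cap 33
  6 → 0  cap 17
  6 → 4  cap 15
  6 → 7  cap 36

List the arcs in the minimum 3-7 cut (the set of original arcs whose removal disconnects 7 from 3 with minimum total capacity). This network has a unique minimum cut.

Min-cut arcs: {(0,2), (1,2), (5,7), (6,7)} (total capacity 89)

augment #1: 3→6→7 push 33
augment #2: 3→0→2→7 push 10
augment #3: 3→0→5→7 push 27
augment #4: 3→4→5→7 push 6
augment #5: 3→4→5→6→7 push 3
augment #6: 3→4→0→1→2→7 push 10
max flow = 89; residual-reachable set from 3 gives S-side
cut edges (S→T): {(0,2), (1,2), (5,7), (6,7)} total cap 89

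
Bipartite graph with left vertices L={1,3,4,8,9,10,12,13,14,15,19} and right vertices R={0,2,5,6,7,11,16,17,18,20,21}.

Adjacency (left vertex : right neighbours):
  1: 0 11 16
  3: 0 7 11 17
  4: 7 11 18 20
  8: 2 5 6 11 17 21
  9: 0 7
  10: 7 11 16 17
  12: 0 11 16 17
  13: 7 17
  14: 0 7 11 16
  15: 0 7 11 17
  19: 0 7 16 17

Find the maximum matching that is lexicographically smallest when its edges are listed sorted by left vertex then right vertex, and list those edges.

Lex-smallest maximum matching: {(1,0), (3,7), (4,18), (8,2), (10,11), (12,16), (13,17)}

|M| = 7 (so the lex-smallest maximum matching has 7 edges)
process left vertices in ascending order; for each, take the smallest-labelled available neighbour that still permits 7 edges overall, or leave it unmatched if none does
lex-smallest matching: {1-0, 3-7, 4-18, 8-2, 10-11, 12-16, 13-17}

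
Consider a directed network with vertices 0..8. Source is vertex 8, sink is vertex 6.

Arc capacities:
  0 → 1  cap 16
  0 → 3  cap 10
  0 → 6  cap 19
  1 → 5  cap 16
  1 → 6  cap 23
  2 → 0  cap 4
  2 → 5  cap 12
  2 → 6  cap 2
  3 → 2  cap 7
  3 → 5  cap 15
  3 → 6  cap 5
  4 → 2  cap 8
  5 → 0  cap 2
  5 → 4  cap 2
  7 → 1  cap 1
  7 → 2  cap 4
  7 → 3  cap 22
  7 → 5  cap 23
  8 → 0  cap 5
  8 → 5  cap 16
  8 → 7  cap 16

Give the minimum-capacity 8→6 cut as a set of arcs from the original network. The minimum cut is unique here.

augment #1: 8→0→6 push 5
augment #2: 8→5→0→6 push 2
augment #3: 8→7→1→6 push 1
augment #4: 8→7→2→6 push 2
augment #5: 8→7→3→6 push 5
augment #6: 8→7→2→0→6 push 2
augment #7: 8→5→4→2→0→6 push 2
max flow = 19; residual-reachable set from 8 gives S-side
cut edges (S→T): {(2,0), (2,6), (3,6), (5,0), (7,1), (8,0)} total cap 19

Min-cut arcs: {(2,0), (2,6), (3,6), (5,0), (7,1), (8,0)} (total capacity 19)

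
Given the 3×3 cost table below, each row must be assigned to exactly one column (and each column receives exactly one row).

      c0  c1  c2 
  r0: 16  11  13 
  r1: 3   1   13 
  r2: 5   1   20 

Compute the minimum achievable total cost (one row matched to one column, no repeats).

Minimum assignment cost: 17

optimal assignment: row0→col2 (cost 13), row1→col0 (cost 3), row2→col1 (cost 1)
total = 13 + 3 + 1 = 17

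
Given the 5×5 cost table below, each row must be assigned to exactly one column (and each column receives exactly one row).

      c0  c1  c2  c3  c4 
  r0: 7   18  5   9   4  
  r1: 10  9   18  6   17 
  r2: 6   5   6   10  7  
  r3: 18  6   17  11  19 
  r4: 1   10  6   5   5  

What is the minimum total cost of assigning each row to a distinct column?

optimal assignment: row0→col4 (cost 4), row1→col3 (cost 6), row2→col2 (cost 6), row3→col1 (cost 6), row4→col0 (cost 1)
total = 4 + 6 + 6 + 6 + 1 = 23

Minimum assignment cost: 23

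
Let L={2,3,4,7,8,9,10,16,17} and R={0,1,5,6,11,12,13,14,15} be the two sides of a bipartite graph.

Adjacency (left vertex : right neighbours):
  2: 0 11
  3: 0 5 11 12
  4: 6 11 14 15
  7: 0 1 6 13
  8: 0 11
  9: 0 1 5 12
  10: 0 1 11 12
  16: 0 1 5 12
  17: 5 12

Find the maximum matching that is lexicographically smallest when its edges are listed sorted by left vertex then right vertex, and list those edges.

|M| = 7 (so the lex-smallest maximum matching has 7 edges)
process left vertices in ascending order; for each, take the smallest-labelled available neighbour that still permits 7 edges overall, or leave it unmatched if none does
lex-smallest matching: {2-0, 3-5, 4-6, 7-13, 8-11, 9-1, 10-12}

Lex-smallest maximum matching: {(2,0), (3,5), (4,6), (7,13), (8,11), (9,1), (10,12)}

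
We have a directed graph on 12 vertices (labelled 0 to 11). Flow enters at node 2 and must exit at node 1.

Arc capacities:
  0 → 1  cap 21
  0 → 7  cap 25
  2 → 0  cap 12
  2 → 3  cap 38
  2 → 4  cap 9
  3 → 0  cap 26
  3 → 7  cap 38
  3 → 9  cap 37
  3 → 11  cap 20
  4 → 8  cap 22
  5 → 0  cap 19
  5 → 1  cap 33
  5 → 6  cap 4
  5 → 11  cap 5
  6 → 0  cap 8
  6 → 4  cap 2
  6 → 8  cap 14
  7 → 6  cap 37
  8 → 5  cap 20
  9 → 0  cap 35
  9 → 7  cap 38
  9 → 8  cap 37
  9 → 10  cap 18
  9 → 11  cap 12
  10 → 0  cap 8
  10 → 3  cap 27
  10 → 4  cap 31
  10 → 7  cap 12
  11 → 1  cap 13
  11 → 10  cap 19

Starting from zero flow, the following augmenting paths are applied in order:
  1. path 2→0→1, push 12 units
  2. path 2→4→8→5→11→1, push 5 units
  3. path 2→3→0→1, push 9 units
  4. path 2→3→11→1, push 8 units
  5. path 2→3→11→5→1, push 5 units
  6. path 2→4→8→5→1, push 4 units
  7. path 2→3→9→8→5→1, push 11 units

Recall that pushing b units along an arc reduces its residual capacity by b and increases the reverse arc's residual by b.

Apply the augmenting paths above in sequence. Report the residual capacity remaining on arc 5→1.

Residual capacity of (5,1): 13

after path 1 (2→0→1, push 12): res(5,1)=33
after path 2 (2→4→8→5→11→1, push 5): res(5,1)=33
after path 3 (2→3→0→1, push 9): res(5,1)=33
after path 4 (2→3→11→1, push 8): res(5,1)=33
after path 5 (2→3→11→5→1, push 5): res(5,1)=28
after path 6 (2→4→8→5→1, push 4): res(5,1)=24
after path 7 (2→3→9→8→5→1, push 11): res(5,1)=13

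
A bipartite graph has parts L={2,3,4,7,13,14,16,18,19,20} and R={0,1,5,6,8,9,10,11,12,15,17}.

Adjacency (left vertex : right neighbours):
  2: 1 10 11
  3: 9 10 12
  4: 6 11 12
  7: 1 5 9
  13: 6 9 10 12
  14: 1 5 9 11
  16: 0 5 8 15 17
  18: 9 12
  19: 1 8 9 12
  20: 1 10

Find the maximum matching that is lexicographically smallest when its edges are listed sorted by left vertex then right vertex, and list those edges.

Lex-smallest maximum matching: {(2,1), (3,9), (4,6), (7,5), (13,10), (14,11), (16,0), (18,12), (19,8)}

|M| = 9 (so the lex-smallest maximum matching has 9 edges)
process left vertices in ascending order; for each, take the smallest-labelled available neighbour that still permits 9 edges overall, or leave it unmatched if none does
lex-smallest matching: {2-1, 3-9, 4-6, 7-5, 13-10, 14-11, 16-0, 18-12, 19-8}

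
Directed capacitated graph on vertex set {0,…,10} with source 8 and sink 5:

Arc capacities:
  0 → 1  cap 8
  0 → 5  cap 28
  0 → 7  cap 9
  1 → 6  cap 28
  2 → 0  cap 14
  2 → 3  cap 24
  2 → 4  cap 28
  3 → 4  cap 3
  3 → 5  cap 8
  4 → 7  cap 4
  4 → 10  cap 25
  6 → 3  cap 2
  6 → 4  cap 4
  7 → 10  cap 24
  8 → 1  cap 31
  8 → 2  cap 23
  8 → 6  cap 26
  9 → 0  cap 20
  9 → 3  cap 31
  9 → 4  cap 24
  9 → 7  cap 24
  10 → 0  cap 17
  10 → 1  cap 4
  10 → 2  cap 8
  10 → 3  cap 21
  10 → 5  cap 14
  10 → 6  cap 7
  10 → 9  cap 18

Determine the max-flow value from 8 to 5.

Maximum flow value: 29

augment #1: 8→2→0→5 bottleneck 14, total now 14
augment #2: 8→2→3→5 bottleneck 8, total now 22
augment #3: 8→2→4→10→5 bottleneck 1, total now 23
augment #4: 8→6→4→10→5 bottleneck 4, total now 27
augment #5: 8→6→3→4→10→5 bottleneck 2, total now 29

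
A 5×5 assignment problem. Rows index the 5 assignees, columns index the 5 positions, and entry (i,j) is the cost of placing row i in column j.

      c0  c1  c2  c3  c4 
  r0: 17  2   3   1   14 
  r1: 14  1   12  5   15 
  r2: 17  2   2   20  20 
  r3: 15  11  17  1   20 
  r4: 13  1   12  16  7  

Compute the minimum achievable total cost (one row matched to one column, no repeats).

Minimum assignment cost: 26

one of 2 optimal assignments: row0→col1 (cost 2), row1→col0 (cost 14), row2→col2 (cost 2), row3→col3 (cost 1), row4→col4 (cost 7)
total = 2 + 14 + 2 + 1 + 7 = 26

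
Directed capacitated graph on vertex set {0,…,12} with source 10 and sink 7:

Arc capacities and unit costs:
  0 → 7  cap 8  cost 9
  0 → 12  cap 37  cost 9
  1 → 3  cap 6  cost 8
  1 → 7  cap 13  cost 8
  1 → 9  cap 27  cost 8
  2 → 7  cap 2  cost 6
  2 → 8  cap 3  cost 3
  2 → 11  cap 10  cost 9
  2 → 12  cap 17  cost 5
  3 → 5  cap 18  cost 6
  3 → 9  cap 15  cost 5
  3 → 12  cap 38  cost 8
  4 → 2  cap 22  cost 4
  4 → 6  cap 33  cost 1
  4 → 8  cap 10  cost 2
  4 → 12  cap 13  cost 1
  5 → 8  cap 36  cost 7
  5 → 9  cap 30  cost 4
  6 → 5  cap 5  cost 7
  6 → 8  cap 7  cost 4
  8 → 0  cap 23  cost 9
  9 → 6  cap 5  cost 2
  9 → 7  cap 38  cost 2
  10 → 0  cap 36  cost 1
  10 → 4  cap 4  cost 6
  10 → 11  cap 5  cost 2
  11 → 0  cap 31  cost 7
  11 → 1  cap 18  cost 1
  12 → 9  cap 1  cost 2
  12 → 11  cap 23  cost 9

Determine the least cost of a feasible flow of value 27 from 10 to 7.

Minimum cost for 27 units: 475

shortest-cost path #1: 10→0→7 push 8 @ unit cost 10 (adds 80)
shortest-cost path #2: 10→11→1→7 push 5 @ unit cost 11 (adds 55)
shortest-cost path #3: 10→4→12→9→7 push 1 @ unit cost 11 (adds 11)
shortest-cost path #4: 10→4→2→7 push 2 @ unit cost 16 (adds 32)
shortest-cost path #5: 10→4→6→5→9→7 push 1 @ unit cost 20 (adds 20)
shortest-cost path #6: 10→0→12→4→6→5→9→7 push 1 @ unit cost 23 (adds 23)
shortest-cost path #7: 10→0→12→11→1→7 push 8 @ unit cost 28 (adds 224)
shortest-cost path #8: 10→0→12→11→1→9→7 push 1 @ unit cost 30 (adds 30)
total cost = 475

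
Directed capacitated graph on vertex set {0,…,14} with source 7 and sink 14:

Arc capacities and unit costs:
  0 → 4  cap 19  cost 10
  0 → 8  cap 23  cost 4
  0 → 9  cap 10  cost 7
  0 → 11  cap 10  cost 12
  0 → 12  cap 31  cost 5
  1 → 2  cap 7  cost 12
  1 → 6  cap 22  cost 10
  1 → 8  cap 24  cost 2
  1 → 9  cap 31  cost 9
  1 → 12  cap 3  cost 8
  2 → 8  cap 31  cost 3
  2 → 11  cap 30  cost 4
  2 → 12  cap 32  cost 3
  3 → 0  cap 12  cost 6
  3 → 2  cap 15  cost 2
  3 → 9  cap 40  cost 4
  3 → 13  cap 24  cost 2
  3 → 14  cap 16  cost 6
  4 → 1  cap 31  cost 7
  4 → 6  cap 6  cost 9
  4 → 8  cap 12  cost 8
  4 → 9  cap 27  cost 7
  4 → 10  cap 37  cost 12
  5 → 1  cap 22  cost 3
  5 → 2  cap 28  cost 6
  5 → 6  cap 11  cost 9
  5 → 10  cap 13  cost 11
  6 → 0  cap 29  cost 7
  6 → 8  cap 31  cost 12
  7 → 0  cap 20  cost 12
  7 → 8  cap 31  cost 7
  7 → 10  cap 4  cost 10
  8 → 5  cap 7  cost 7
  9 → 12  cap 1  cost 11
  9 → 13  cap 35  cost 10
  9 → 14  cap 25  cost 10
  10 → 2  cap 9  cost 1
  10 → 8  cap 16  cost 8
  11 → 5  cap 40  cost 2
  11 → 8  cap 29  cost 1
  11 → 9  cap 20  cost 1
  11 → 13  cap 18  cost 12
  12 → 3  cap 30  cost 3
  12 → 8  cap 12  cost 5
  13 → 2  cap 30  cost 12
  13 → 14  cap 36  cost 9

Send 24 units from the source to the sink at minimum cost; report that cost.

shortest-cost path #1: 7→10→2→12→3→14 push 4 @ unit cost 23 (adds 92)
shortest-cost path #2: 7→0→12→3→14 push 12 @ unit cost 26 (adds 312)
shortest-cost path #3: 7→0→9→14 push 8 @ unit cost 29 (adds 232)
total cost = 636

Minimum cost for 24 units: 636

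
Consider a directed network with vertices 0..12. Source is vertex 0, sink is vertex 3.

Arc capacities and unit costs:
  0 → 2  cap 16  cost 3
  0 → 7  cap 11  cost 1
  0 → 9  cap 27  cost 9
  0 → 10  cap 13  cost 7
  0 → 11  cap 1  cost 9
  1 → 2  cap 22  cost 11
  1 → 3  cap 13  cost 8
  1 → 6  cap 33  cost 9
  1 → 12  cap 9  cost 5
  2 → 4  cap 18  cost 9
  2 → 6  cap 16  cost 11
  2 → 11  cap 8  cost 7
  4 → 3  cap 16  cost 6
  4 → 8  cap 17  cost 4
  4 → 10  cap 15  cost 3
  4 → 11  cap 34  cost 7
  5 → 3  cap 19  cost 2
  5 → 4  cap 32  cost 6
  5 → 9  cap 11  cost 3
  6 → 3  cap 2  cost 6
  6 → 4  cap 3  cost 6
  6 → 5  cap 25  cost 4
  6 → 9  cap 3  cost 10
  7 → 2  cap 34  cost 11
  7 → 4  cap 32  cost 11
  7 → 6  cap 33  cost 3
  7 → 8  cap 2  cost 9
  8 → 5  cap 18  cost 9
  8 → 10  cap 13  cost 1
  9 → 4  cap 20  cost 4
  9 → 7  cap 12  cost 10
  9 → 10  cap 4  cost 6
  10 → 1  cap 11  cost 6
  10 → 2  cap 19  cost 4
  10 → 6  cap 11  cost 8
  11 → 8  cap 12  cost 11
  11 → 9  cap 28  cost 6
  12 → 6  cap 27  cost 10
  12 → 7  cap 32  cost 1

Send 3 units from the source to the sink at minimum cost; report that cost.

shortest-cost path #1: 0→7→6→3 push 2 @ unit cost 10 (adds 20)
shortest-cost path #2: 0→7→6→5→3 push 1 @ unit cost 10 (adds 10)
total cost = 30

Minimum cost for 3 units: 30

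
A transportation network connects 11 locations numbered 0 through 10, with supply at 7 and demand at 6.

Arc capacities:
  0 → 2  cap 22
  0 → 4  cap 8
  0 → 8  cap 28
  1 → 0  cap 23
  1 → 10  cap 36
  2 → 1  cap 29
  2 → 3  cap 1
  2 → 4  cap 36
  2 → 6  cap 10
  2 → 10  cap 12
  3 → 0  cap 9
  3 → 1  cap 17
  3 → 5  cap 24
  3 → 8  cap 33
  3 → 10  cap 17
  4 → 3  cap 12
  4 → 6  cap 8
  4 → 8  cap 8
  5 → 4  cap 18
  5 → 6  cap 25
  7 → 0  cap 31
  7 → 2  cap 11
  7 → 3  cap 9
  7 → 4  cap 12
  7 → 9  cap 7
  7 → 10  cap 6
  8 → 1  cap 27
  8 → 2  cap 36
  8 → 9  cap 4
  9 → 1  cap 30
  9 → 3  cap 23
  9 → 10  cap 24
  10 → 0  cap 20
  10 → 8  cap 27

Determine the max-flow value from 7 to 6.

augment #1: 7→2→6 bottleneck 10, total now 10
augment #2: 7→4→6 bottleneck 8, total now 18
augment #3: 7→3→5→6 bottleneck 9, total now 27
augment #4: 7→2→3→5→6 bottleneck 1, total now 28
augment #5: 7→4→3→5→6 bottleneck 4, total now 32
augment #6: 7→9→3→5→6 bottleneck 7, total now 39
augment #7: 7→0→4→3→5→6 bottleneck 3, total now 42

Maximum flow value: 42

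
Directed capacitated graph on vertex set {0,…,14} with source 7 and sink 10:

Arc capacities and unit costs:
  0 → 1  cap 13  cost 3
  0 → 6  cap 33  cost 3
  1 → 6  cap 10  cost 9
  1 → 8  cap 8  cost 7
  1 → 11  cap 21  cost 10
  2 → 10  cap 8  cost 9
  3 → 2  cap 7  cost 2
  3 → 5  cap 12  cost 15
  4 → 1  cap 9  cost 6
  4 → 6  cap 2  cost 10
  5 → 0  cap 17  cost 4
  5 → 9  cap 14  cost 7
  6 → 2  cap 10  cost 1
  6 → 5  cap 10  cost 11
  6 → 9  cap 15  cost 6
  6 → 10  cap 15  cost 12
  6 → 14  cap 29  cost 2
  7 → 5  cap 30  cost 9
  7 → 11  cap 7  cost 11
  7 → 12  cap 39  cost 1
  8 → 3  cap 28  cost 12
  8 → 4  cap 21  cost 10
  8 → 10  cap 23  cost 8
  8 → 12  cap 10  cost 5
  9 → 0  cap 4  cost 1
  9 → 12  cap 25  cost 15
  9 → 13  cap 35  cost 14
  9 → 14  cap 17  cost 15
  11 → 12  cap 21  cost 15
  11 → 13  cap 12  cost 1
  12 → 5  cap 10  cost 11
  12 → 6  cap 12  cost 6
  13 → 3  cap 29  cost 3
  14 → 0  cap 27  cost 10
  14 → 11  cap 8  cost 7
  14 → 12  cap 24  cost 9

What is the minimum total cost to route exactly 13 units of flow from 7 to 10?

shortest-cost path #1: 7→12→6→2→10 push 8 @ unit cost 17 (adds 136)
shortest-cost path #2: 7→12→6→10 push 4 @ unit cost 19 (adds 76)
shortest-cost path #3: 7→5→0→6→10 push 1 @ unit cost 28 (adds 28)
total cost = 240

Minimum cost for 13 units: 240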